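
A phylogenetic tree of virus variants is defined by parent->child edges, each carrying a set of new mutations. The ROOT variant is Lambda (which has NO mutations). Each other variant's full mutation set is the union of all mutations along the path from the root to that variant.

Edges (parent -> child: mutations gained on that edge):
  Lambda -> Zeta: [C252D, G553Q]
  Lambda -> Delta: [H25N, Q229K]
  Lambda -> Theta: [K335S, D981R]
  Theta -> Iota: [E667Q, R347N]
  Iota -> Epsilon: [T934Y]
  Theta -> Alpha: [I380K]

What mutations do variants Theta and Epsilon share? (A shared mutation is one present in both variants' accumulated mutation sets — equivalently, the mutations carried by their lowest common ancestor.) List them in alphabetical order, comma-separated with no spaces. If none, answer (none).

Answer: D981R,K335S

Derivation:
Accumulating mutations along path to Theta:
  At Lambda: gained [] -> total []
  At Theta: gained ['K335S', 'D981R'] -> total ['D981R', 'K335S']
Mutations(Theta) = ['D981R', 'K335S']
Accumulating mutations along path to Epsilon:
  At Lambda: gained [] -> total []
  At Theta: gained ['K335S', 'D981R'] -> total ['D981R', 'K335S']
  At Iota: gained ['E667Q', 'R347N'] -> total ['D981R', 'E667Q', 'K335S', 'R347N']
  At Epsilon: gained ['T934Y'] -> total ['D981R', 'E667Q', 'K335S', 'R347N', 'T934Y']
Mutations(Epsilon) = ['D981R', 'E667Q', 'K335S', 'R347N', 'T934Y']
Intersection: ['D981R', 'K335S'] ∩ ['D981R', 'E667Q', 'K335S', 'R347N', 'T934Y'] = ['D981R', 'K335S']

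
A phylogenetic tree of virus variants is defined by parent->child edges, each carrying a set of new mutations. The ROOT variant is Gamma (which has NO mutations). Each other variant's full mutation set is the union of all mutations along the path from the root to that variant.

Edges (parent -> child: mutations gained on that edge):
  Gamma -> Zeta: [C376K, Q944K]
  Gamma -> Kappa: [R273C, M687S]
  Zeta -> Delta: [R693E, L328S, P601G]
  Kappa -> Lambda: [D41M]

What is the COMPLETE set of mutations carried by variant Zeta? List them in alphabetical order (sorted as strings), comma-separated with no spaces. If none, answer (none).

At Gamma: gained [] -> total []
At Zeta: gained ['C376K', 'Q944K'] -> total ['C376K', 'Q944K']

Answer: C376K,Q944K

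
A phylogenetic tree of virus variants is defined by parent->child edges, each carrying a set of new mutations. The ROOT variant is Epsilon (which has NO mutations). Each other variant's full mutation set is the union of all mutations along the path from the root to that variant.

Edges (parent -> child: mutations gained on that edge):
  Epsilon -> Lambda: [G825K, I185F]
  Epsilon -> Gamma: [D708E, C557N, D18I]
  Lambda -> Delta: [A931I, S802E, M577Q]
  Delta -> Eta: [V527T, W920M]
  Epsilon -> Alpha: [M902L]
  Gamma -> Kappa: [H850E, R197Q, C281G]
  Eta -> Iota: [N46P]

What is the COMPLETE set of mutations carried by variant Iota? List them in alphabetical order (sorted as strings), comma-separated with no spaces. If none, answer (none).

Answer: A931I,G825K,I185F,M577Q,N46P,S802E,V527T,W920M

Derivation:
At Epsilon: gained [] -> total []
At Lambda: gained ['G825K', 'I185F'] -> total ['G825K', 'I185F']
At Delta: gained ['A931I', 'S802E', 'M577Q'] -> total ['A931I', 'G825K', 'I185F', 'M577Q', 'S802E']
At Eta: gained ['V527T', 'W920M'] -> total ['A931I', 'G825K', 'I185F', 'M577Q', 'S802E', 'V527T', 'W920M']
At Iota: gained ['N46P'] -> total ['A931I', 'G825K', 'I185F', 'M577Q', 'N46P', 'S802E', 'V527T', 'W920M']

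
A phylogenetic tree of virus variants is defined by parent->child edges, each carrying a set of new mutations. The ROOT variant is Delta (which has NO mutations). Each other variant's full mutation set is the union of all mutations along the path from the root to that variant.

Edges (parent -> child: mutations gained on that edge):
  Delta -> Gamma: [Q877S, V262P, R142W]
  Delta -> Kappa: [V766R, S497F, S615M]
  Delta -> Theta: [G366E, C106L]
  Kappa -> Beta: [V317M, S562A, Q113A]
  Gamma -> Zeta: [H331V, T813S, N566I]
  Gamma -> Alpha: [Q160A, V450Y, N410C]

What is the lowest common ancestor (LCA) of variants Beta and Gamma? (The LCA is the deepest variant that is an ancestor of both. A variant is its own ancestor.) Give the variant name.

Answer: Delta

Derivation:
Path from root to Beta: Delta -> Kappa -> Beta
  ancestors of Beta: {Delta, Kappa, Beta}
Path from root to Gamma: Delta -> Gamma
  ancestors of Gamma: {Delta, Gamma}
Common ancestors: {Delta}
Walk up from Gamma: Gamma (not in ancestors of Beta), Delta (in ancestors of Beta)
Deepest common ancestor (LCA) = Delta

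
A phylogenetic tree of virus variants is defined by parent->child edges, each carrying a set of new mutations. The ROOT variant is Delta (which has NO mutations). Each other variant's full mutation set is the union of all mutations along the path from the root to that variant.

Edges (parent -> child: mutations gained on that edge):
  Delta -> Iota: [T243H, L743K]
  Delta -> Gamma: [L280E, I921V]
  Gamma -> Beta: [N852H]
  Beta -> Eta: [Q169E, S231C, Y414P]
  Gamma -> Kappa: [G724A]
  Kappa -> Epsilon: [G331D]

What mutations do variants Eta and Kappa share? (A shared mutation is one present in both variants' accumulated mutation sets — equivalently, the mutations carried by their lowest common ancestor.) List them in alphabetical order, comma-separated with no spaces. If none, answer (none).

Accumulating mutations along path to Eta:
  At Delta: gained [] -> total []
  At Gamma: gained ['L280E', 'I921V'] -> total ['I921V', 'L280E']
  At Beta: gained ['N852H'] -> total ['I921V', 'L280E', 'N852H']
  At Eta: gained ['Q169E', 'S231C', 'Y414P'] -> total ['I921V', 'L280E', 'N852H', 'Q169E', 'S231C', 'Y414P']
Mutations(Eta) = ['I921V', 'L280E', 'N852H', 'Q169E', 'S231C', 'Y414P']
Accumulating mutations along path to Kappa:
  At Delta: gained [] -> total []
  At Gamma: gained ['L280E', 'I921V'] -> total ['I921V', 'L280E']
  At Kappa: gained ['G724A'] -> total ['G724A', 'I921V', 'L280E']
Mutations(Kappa) = ['G724A', 'I921V', 'L280E']
Intersection: ['I921V', 'L280E', 'N852H', 'Q169E', 'S231C', 'Y414P'] ∩ ['G724A', 'I921V', 'L280E'] = ['I921V', 'L280E']

Answer: I921V,L280E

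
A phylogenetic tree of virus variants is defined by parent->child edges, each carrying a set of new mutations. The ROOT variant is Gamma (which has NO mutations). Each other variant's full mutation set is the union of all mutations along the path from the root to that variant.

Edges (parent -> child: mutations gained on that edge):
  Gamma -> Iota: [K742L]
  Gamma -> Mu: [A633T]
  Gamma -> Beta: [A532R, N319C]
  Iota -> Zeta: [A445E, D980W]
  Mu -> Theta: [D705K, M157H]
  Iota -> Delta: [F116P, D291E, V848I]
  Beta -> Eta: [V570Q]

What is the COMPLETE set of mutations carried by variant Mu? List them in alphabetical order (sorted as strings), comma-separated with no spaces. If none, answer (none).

At Gamma: gained [] -> total []
At Mu: gained ['A633T'] -> total ['A633T']

Answer: A633T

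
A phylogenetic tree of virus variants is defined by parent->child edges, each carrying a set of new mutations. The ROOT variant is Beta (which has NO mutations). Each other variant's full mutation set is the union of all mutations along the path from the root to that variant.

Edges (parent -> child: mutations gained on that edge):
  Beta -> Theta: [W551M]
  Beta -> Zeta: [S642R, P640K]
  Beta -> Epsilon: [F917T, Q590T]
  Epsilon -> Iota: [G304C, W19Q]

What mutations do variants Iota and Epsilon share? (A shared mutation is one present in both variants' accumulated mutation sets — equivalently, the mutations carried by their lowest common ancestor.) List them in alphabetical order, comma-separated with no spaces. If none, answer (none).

Answer: F917T,Q590T

Derivation:
Accumulating mutations along path to Iota:
  At Beta: gained [] -> total []
  At Epsilon: gained ['F917T', 'Q590T'] -> total ['F917T', 'Q590T']
  At Iota: gained ['G304C', 'W19Q'] -> total ['F917T', 'G304C', 'Q590T', 'W19Q']
Mutations(Iota) = ['F917T', 'G304C', 'Q590T', 'W19Q']
Accumulating mutations along path to Epsilon:
  At Beta: gained [] -> total []
  At Epsilon: gained ['F917T', 'Q590T'] -> total ['F917T', 'Q590T']
Mutations(Epsilon) = ['F917T', 'Q590T']
Intersection: ['F917T', 'G304C', 'Q590T', 'W19Q'] ∩ ['F917T', 'Q590T'] = ['F917T', 'Q590T']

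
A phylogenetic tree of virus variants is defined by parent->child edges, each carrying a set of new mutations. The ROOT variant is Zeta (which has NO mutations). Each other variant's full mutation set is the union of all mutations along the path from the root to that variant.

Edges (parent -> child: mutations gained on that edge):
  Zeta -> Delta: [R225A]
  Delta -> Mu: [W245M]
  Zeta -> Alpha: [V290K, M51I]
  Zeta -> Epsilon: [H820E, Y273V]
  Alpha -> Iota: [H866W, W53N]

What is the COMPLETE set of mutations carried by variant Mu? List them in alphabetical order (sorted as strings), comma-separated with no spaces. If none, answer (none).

Answer: R225A,W245M

Derivation:
At Zeta: gained [] -> total []
At Delta: gained ['R225A'] -> total ['R225A']
At Mu: gained ['W245M'] -> total ['R225A', 'W245M']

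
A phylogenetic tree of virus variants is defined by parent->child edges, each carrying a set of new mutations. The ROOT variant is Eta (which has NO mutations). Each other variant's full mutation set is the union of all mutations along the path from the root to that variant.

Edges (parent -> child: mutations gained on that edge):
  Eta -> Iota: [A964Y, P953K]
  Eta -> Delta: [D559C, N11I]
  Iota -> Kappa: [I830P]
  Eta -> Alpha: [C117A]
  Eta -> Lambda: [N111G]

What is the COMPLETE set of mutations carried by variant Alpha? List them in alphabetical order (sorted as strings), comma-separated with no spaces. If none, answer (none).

At Eta: gained [] -> total []
At Alpha: gained ['C117A'] -> total ['C117A']

Answer: C117A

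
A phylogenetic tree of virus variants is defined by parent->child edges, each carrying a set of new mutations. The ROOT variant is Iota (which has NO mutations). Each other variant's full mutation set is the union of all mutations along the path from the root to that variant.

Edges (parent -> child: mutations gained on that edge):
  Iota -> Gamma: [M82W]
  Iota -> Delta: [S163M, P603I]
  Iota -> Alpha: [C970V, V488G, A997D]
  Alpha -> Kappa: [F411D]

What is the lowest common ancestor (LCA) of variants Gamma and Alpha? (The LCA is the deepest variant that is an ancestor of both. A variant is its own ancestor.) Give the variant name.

Answer: Iota

Derivation:
Path from root to Gamma: Iota -> Gamma
  ancestors of Gamma: {Iota, Gamma}
Path from root to Alpha: Iota -> Alpha
  ancestors of Alpha: {Iota, Alpha}
Common ancestors: {Iota}
Walk up from Alpha: Alpha (not in ancestors of Gamma), Iota (in ancestors of Gamma)
Deepest common ancestor (LCA) = Iota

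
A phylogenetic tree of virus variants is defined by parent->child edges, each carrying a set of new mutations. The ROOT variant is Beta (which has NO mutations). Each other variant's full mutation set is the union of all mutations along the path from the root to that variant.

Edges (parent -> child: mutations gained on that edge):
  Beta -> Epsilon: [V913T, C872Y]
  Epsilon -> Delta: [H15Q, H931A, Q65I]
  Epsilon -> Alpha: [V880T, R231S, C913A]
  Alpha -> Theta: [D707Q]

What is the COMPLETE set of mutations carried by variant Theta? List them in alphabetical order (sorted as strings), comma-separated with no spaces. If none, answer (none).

At Beta: gained [] -> total []
At Epsilon: gained ['V913T', 'C872Y'] -> total ['C872Y', 'V913T']
At Alpha: gained ['V880T', 'R231S', 'C913A'] -> total ['C872Y', 'C913A', 'R231S', 'V880T', 'V913T']
At Theta: gained ['D707Q'] -> total ['C872Y', 'C913A', 'D707Q', 'R231S', 'V880T', 'V913T']

Answer: C872Y,C913A,D707Q,R231S,V880T,V913T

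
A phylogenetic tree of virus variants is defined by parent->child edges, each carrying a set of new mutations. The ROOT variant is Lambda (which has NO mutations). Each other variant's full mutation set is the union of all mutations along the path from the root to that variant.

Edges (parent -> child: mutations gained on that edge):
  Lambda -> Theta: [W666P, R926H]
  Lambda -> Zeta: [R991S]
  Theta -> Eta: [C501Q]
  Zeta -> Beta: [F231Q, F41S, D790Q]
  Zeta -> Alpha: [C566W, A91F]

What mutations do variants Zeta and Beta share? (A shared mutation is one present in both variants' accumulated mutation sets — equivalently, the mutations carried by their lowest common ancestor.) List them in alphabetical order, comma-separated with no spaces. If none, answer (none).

Accumulating mutations along path to Zeta:
  At Lambda: gained [] -> total []
  At Zeta: gained ['R991S'] -> total ['R991S']
Mutations(Zeta) = ['R991S']
Accumulating mutations along path to Beta:
  At Lambda: gained [] -> total []
  At Zeta: gained ['R991S'] -> total ['R991S']
  At Beta: gained ['F231Q', 'F41S', 'D790Q'] -> total ['D790Q', 'F231Q', 'F41S', 'R991S']
Mutations(Beta) = ['D790Q', 'F231Q', 'F41S', 'R991S']
Intersection: ['R991S'] ∩ ['D790Q', 'F231Q', 'F41S', 'R991S'] = ['R991S']

Answer: R991S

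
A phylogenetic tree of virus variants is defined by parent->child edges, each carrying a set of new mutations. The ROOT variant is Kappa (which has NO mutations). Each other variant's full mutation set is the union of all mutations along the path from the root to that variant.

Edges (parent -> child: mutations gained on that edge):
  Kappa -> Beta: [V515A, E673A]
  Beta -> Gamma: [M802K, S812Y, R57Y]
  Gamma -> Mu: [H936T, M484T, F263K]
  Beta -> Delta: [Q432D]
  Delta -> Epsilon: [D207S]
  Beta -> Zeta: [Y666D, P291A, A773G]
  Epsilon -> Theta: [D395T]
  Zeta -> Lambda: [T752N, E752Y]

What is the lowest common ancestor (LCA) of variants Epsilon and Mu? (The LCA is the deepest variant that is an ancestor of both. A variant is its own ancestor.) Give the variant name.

Answer: Beta

Derivation:
Path from root to Epsilon: Kappa -> Beta -> Delta -> Epsilon
  ancestors of Epsilon: {Kappa, Beta, Delta, Epsilon}
Path from root to Mu: Kappa -> Beta -> Gamma -> Mu
  ancestors of Mu: {Kappa, Beta, Gamma, Mu}
Common ancestors: {Kappa, Beta}
Walk up from Mu: Mu (not in ancestors of Epsilon), Gamma (not in ancestors of Epsilon), Beta (in ancestors of Epsilon), Kappa (in ancestors of Epsilon)
Deepest common ancestor (LCA) = Beta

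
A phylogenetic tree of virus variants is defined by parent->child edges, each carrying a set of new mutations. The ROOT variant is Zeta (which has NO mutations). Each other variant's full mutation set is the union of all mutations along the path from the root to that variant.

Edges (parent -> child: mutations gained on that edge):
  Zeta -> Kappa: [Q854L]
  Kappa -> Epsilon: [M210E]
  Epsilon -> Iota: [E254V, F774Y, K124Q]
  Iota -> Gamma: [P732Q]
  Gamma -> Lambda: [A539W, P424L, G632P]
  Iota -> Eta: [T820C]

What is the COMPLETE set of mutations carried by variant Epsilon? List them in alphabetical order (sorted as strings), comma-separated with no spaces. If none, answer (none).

At Zeta: gained [] -> total []
At Kappa: gained ['Q854L'] -> total ['Q854L']
At Epsilon: gained ['M210E'] -> total ['M210E', 'Q854L']

Answer: M210E,Q854L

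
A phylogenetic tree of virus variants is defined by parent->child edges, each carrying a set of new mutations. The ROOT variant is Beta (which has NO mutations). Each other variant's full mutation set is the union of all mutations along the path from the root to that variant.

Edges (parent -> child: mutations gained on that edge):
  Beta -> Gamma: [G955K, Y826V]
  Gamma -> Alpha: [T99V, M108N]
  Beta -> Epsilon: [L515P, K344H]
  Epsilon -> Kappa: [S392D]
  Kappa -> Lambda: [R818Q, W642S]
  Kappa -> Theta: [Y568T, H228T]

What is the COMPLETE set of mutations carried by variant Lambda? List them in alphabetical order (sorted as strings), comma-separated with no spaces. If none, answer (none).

Answer: K344H,L515P,R818Q,S392D,W642S

Derivation:
At Beta: gained [] -> total []
At Epsilon: gained ['L515P', 'K344H'] -> total ['K344H', 'L515P']
At Kappa: gained ['S392D'] -> total ['K344H', 'L515P', 'S392D']
At Lambda: gained ['R818Q', 'W642S'] -> total ['K344H', 'L515P', 'R818Q', 'S392D', 'W642S']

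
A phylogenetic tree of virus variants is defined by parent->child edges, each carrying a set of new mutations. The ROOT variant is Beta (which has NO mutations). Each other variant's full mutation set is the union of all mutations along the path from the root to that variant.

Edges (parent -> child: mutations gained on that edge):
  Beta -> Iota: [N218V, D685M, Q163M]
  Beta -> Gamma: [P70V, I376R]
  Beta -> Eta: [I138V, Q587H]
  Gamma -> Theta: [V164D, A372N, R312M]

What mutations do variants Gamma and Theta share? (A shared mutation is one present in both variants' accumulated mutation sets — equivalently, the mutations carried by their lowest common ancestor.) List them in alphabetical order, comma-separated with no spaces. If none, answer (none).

Accumulating mutations along path to Gamma:
  At Beta: gained [] -> total []
  At Gamma: gained ['P70V', 'I376R'] -> total ['I376R', 'P70V']
Mutations(Gamma) = ['I376R', 'P70V']
Accumulating mutations along path to Theta:
  At Beta: gained [] -> total []
  At Gamma: gained ['P70V', 'I376R'] -> total ['I376R', 'P70V']
  At Theta: gained ['V164D', 'A372N', 'R312M'] -> total ['A372N', 'I376R', 'P70V', 'R312M', 'V164D']
Mutations(Theta) = ['A372N', 'I376R', 'P70V', 'R312M', 'V164D']
Intersection: ['I376R', 'P70V'] ∩ ['A372N', 'I376R', 'P70V', 'R312M', 'V164D'] = ['I376R', 'P70V']

Answer: I376R,P70V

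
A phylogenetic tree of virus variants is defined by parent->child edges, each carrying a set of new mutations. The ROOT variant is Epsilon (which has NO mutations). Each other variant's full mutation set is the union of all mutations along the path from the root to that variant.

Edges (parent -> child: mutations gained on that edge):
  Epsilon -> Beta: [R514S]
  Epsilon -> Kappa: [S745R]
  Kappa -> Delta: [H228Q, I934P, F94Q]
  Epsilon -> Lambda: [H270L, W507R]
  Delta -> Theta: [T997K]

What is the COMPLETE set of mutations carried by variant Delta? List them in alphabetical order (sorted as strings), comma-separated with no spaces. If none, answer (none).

Answer: F94Q,H228Q,I934P,S745R

Derivation:
At Epsilon: gained [] -> total []
At Kappa: gained ['S745R'] -> total ['S745R']
At Delta: gained ['H228Q', 'I934P', 'F94Q'] -> total ['F94Q', 'H228Q', 'I934P', 'S745R']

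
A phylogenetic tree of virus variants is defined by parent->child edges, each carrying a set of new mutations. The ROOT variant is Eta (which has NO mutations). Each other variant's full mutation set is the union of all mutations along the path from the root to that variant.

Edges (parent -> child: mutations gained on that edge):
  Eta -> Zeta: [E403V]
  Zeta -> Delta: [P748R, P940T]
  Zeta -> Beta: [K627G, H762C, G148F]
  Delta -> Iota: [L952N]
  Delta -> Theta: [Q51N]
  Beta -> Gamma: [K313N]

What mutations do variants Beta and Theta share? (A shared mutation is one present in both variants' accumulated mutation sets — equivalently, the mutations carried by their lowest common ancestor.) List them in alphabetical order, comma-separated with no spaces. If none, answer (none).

Accumulating mutations along path to Beta:
  At Eta: gained [] -> total []
  At Zeta: gained ['E403V'] -> total ['E403V']
  At Beta: gained ['K627G', 'H762C', 'G148F'] -> total ['E403V', 'G148F', 'H762C', 'K627G']
Mutations(Beta) = ['E403V', 'G148F', 'H762C', 'K627G']
Accumulating mutations along path to Theta:
  At Eta: gained [] -> total []
  At Zeta: gained ['E403V'] -> total ['E403V']
  At Delta: gained ['P748R', 'P940T'] -> total ['E403V', 'P748R', 'P940T']
  At Theta: gained ['Q51N'] -> total ['E403V', 'P748R', 'P940T', 'Q51N']
Mutations(Theta) = ['E403V', 'P748R', 'P940T', 'Q51N']
Intersection: ['E403V', 'G148F', 'H762C', 'K627G'] ∩ ['E403V', 'P748R', 'P940T', 'Q51N'] = ['E403V']

Answer: E403V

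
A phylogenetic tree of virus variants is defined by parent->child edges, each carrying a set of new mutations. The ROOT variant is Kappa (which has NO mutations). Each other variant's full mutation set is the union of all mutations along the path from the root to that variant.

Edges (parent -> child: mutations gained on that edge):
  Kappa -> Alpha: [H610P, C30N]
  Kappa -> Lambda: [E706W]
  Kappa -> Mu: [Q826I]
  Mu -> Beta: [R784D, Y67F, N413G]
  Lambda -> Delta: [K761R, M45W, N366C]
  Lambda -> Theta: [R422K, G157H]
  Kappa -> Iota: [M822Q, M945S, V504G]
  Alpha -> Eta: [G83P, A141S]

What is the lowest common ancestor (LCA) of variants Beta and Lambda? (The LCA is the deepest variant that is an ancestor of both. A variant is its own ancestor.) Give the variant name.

Path from root to Beta: Kappa -> Mu -> Beta
  ancestors of Beta: {Kappa, Mu, Beta}
Path from root to Lambda: Kappa -> Lambda
  ancestors of Lambda: {Kappa, Lambda}
Common ancestors: {Kappa}
Walk up from Lambda: Lambda (not in ancestors of Beta), Kappa (in ancestors of Beta)
Deepest common ancestor (LCA) = Kappa

Answer: Kappa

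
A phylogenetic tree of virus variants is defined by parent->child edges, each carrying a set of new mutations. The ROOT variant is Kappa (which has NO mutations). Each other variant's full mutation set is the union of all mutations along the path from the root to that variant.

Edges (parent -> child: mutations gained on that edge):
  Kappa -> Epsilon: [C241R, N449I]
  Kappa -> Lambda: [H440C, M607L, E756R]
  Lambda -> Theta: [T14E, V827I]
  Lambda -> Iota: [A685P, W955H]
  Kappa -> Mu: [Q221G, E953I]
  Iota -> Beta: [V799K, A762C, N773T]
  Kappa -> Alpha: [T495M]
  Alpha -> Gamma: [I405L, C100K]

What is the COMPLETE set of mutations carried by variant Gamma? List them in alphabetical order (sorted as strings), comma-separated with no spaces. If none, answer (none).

At Kappa: gained [] -> total []
At Alpha: gained ['T495M'] -> total ['T495M']
At Gamma: gained ['I405L', 'C100K'] -> total ['C100K', 'I405L', 'T495M']

Answer: C100K,I405L,T495M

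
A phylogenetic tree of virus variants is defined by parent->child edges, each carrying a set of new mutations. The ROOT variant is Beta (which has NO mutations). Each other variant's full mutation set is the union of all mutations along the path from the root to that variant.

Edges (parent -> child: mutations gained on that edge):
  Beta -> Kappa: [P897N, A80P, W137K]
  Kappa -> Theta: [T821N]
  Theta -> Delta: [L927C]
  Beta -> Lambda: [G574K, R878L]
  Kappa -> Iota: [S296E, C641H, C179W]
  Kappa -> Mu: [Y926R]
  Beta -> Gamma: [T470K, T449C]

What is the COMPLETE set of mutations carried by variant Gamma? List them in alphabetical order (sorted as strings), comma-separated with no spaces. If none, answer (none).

At Beta: gained [] -> total []
At Gamma: gained ['T470K', 'T449C'] -> total ['T449C', 'T470K']

Answer: T449C,T470K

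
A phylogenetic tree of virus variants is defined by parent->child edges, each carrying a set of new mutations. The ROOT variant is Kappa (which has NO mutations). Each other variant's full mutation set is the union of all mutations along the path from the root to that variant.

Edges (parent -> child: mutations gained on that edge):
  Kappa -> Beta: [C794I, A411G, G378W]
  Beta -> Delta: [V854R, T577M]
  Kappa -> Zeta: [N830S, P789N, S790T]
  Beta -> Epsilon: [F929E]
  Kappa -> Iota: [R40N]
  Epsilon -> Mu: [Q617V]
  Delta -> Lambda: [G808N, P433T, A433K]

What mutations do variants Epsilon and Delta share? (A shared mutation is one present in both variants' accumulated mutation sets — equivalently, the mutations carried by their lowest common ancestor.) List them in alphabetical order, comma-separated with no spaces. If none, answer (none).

Accumulating mutations along path to Epsilon:
  At Kappa: gained [] -> total []
  At Beta: gained ['C794I', 'A411G', 'G378W'] -> total ['A411G', 'C794I', 'G378W']
  At Epsilon: gained ['F929E'] -> total ['A411G', 'C794I', 'F929E', 'G378W']
Mutations(Epsilon) = ['A411G', 'C794I', 'F929E', 'G378W']
Accumulating mutations along path to Delta:
  At Kappa: gained [] -> total []
  At Beta: gained ['C794I', 'A411G', 'G378W'] -> total ['A411G', 'C794I', 'G378W']
  At Delta: gained ['V854R', 'T577M'] -> total ['A411G', 'C794I', 'G378W', 'T577M', 'V854R']
Mutations(Delta) = ['A411G', 'C794I', 'G378W', 'T577M', 'V854R']
Intersection: ['A411G', 'C794I', 'F929E', 'G378W'] ∩ ['A411G', 'C794I', 'G378W', 'T577M', 'V854R'] = ['A411G', 'C794I', 'G378W']

Answer: A411G,C794I,G378W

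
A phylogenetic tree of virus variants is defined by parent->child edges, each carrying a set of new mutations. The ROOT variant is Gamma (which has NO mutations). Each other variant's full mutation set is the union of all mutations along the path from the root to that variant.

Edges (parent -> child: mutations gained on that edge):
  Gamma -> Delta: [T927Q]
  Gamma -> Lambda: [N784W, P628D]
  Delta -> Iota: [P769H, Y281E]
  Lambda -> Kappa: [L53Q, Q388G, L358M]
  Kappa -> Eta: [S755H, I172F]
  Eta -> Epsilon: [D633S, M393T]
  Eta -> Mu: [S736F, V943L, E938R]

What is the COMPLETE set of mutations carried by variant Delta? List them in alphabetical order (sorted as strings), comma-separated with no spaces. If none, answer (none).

Answer: T927Q

Derivation:
At Gamma: gained [] -> total []
At Delta: gained ['T927Q'] -> total ['T927Q']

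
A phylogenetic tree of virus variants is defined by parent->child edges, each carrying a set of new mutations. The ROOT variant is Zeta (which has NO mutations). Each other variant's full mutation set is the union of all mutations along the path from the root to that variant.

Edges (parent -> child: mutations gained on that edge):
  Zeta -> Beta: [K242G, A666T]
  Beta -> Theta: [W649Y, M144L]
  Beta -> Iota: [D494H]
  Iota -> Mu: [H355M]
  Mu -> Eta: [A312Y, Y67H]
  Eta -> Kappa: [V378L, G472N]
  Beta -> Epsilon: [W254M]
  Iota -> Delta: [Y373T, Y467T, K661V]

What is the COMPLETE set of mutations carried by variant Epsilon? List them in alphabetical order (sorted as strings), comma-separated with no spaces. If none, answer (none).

Answer: A666T,K242G,W254M

Derivation:
At Zeta: gained [] -> total []
At Beta: gained ['K242G', 'A666T'] -> total ['A666T', 'K242G']
At Epsilon: gained ['W254M'] -> total ['A666T', 'K242G', 'W254M']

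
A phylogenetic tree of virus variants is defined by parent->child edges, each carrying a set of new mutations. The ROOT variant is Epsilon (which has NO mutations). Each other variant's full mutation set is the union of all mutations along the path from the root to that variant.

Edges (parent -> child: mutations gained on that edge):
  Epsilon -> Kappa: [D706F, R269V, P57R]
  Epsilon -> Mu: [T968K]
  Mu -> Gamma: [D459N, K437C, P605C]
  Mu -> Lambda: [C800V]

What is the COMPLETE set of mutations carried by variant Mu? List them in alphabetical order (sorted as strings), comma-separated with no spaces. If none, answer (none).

Answer: T968K

Derivation:
At Epsilon: gained [] -> total []
At Mu: gained ['T968K'] -> total ['T968K']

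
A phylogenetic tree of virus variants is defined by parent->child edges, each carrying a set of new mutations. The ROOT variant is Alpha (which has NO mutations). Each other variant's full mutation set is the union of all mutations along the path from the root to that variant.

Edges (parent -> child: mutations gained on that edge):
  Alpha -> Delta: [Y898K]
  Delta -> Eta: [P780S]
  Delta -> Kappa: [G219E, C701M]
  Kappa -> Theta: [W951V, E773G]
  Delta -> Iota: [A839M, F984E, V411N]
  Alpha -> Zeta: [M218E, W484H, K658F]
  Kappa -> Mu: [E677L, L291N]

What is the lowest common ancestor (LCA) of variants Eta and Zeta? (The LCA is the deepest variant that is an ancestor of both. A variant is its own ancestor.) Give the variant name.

Answer: Alpha

Derivation:
Path from root to Eta: Alpha -> Delta -> Eta
  ancestors of Eta: {Alpha, Delta, Eta}
Path from root to Zeta: Alpha -> Zeta
  ancestors of Zeta: {Alpha, Zeta}
Common ancestors: {Alpha}
Walk up from Zeta: Zeta (not in ancestors of Eta), Alpha (in ancestors of Eta)
Deepest common ancestor (LCA) = Alpha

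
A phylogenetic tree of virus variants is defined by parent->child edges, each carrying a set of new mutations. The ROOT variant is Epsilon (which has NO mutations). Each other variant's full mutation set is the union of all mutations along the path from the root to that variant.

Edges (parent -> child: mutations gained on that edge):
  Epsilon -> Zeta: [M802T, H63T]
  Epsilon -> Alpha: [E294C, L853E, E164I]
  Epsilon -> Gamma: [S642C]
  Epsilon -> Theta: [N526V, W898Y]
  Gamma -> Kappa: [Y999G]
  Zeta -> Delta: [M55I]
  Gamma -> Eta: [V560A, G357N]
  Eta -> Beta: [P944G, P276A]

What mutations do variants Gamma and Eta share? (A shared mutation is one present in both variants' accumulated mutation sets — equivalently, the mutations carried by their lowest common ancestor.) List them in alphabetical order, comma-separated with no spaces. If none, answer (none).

Answer: S642C

Derivation:
Accumulating mutations along path to Gamma:
  At Epsilon: gained [] -> total []
  At Gamma: gained ['S642C'] -> total ['S642C']
Mutations(Gamma) = ['S642C']
Accumulating mutations along path to Eta:
  At Epsilon: gained [] -> total []
  At Gamma: gained ['S642C'] -> total ['S642C']
  At Eta: gained ['V560A', 'G357N'] -> total ['G357N', 'S642C', 'V560A']
Mutations(Eta) = ['G357N', 'S642C', 'V560A']
Intersection: ['S642C'] ∩ ['G357N', 'S642C', 'V560A'] = ['S642C']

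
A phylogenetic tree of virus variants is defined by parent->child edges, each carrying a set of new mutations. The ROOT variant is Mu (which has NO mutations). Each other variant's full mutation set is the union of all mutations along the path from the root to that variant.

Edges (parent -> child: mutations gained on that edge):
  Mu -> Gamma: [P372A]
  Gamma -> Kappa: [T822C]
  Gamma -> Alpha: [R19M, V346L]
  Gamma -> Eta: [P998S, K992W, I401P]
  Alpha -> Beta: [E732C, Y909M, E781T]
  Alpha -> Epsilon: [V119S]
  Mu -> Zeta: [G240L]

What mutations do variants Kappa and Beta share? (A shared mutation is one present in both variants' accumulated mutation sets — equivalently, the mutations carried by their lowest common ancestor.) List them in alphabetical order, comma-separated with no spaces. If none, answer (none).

Answer: P372A

Derivation:
Accumulating mutations along path to Kappa:
  At Mu: gained [] -> total []
  At Gamma: gained ['P372A'] -> total ['P372A']
  At Kappa: gained ['T822C'] -> total ['P372A', 'T822C']
Mutations(Kappa) = ['P372A', 'T822C']
Accumulating mutations along path to Beta:
  At Mu: gained [] -> total []
  At Gamma: gained ['P372A'] -> total ['P372A']
  At Alpha: gained ['R19M', 'V346L'] -> total ['P372A', 'R19M', 'V346L']
  At Beta: gained ['E732C', 'Y909M', 'E781T'] -> total ['E732C', 'E781T', 'P372A', 'R19M', 'V346L', 'Y909M']
Mutations(Beta) = ['E732C', 'E781T', 'P372A', 'R19M', 'V346L', 'Y909M']
Intersection: ['P372A', 'T822C'] ∩ ['E732C', 'E781T', 'P372A', 'R19M', 'V346L', 'Y909M'] = ['P372A']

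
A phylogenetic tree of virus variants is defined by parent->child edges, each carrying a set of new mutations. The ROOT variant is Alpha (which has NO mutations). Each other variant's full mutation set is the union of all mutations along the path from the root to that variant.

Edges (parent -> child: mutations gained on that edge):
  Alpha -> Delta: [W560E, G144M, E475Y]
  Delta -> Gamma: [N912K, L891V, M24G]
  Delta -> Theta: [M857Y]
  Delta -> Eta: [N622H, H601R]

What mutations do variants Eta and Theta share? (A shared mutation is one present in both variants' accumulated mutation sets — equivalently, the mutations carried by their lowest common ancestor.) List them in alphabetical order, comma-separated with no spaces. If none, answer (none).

Answer: E475Y,G144M,W560E

Derivation:
Accumulating mutations along path to Eta:
  At Alpha: gained [] -> total []
  At Delta: gained ['W560E', 'G144M', 'E475Y'] -> total ['E475Y', 'G144M', 'W560E']
  At Eta: gained ['N622H', 'H601R'] -> total ['E475Y', 'G144M', 'H601R', 'N622H', 'W560E']
Mutations(Eta) = ['E475Y', 'G144M', 'H601R', 'N622H', 'W560E']
Accumulating mutations along path to Theta:
  At Alpha: gained [] -> total []
  At Delta: gained ['W560E', 'G144M', 'E475Y'] -> total ['E475Y', 'G144M', 'W560E']
  At Theta: gained ['M857Y'] -> total ['E475Y', 'G144M', 'M857Y', 'W560E']
Mutations(Theta) = ['E475Y', 'G144M', 'M857Y', 'W560E']
Intersection: ['E475Y', 'G144M', 'H601R', 'N622H', 'W560E'] ∩ ['E475Y', 'G144M', 'M857Y', 'W560E'] = ['E475Y', 'G144M', 'W560E']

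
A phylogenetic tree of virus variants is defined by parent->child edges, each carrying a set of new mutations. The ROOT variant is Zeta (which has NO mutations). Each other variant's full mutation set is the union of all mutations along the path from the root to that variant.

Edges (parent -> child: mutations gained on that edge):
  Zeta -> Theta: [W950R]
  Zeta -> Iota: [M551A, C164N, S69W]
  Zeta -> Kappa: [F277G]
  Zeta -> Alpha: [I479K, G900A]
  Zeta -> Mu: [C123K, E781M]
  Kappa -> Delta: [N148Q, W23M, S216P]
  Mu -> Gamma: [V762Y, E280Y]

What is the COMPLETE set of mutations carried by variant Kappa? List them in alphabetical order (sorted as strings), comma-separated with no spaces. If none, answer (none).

At Zeta: gained [] -> total []
At Kappa: gained ['F277G'] -> total ['F277G']

Answer: F277G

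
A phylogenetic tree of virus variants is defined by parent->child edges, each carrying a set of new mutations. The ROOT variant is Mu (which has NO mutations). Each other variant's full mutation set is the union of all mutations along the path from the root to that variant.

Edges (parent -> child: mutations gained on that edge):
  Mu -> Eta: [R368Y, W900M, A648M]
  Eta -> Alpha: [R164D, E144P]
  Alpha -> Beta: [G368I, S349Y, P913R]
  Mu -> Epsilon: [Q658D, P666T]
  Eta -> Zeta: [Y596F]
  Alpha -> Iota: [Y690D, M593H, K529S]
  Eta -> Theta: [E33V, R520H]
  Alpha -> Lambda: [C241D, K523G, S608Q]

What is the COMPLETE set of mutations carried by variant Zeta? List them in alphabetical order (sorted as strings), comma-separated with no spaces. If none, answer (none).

Answer: A648M,R368Y,W900M,Y596F

Derivation:
At Mu: gained [] -> total []
At Eta: gained ['R368Y', 'W900M', 'A648M'] -> total ['A648M', 'R368Y', 'W900M']
At Zeta: gained ['Y596F'] -> total ['A648M', 'R368Y', 'W900M', 'Y596F']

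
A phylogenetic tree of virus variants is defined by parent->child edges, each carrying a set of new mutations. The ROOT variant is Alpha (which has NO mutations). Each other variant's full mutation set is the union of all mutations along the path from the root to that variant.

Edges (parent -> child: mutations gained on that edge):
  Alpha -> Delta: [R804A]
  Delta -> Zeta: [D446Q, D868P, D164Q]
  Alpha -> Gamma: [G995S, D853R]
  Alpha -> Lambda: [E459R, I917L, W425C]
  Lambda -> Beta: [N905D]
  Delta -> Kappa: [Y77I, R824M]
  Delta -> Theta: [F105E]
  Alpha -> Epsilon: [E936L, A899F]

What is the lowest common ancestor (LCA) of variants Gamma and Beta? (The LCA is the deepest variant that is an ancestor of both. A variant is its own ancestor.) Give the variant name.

Answer: Alpha

Derivation:
Path from root to Gamma: Alpha -> Gamma
  ancestors of Gamma: {Alpha, Gamma}
Path from root to Beta: Alpha -> Lambda -> Beta
  ancestors of Beta: {Alpha, Lambda, Beta}
Common ancestors: {Alpha}
Walk up from Beta: Beta (not in ancestors of Gamma), Lambda (not in ancestors of Gamma), Alpha (in ancestors of Gamma)
Deepest common ancestor (LCA) = Alpha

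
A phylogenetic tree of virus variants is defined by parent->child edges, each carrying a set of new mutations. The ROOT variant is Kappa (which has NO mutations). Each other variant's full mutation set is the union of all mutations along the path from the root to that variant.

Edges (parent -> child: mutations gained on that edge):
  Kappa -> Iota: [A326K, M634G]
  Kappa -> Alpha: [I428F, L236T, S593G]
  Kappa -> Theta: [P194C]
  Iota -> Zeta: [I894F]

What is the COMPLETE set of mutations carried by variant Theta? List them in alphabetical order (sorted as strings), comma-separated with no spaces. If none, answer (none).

At Kappa: gained [] -> total []
At Theta: gained ['P194C'] -> total ['P194C']

Answer: P194C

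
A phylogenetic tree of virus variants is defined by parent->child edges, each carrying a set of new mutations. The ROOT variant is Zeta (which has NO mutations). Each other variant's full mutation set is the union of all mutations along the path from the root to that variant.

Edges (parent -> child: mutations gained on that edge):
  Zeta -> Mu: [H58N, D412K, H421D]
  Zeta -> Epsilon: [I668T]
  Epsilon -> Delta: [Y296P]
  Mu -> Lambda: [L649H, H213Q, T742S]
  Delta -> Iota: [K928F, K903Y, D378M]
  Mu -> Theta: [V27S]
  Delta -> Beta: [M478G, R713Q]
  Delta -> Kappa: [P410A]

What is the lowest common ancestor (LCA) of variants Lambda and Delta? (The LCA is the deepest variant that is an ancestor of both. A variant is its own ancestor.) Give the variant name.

Path from root to Lambda: Zeta -> Mu -> Lambda
  ancestors of Lambda: {Zeta, Mu, Lambda}
Path from root to Delta: Zeta -> Epsilon -> Delta
  ancestors of Delta: {Zeta, Epsilon, Delta}
Common ancestors: {Zeta}
Walk up from Delta: Delta (not in ancestors of Lambda), Epsilon (not in ancestors of Lambda), Zeta (in ancestors of Lambda)
Deepest common ancestor (LCA) = Zeta

Answer: Zeta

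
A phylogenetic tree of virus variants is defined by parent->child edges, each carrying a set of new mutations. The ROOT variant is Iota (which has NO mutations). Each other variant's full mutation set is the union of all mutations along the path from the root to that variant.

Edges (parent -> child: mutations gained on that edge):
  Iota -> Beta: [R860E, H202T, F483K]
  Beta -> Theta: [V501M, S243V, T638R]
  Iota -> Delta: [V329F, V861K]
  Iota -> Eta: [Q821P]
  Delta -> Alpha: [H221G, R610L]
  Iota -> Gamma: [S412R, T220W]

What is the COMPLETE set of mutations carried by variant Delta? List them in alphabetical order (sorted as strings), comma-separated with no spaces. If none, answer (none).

At Iota: gained [] -> total []
At Delta: gained ['V329F', 'V861K'] -> total ['V329F', 'V861K']

Answer: V329F,V861K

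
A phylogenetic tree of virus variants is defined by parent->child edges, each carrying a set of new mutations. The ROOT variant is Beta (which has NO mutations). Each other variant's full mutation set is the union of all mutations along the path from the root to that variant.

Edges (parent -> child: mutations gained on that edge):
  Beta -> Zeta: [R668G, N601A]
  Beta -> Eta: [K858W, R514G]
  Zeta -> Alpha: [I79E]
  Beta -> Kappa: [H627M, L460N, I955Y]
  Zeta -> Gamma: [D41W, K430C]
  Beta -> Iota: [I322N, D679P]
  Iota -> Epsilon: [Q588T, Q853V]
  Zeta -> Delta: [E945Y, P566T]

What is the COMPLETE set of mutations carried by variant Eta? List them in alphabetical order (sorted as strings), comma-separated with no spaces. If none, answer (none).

At Beta: gained [] -> total []
At Eta: gained ['K858W', 'R514G'] -> total ['K858W', 'R514G']

Answer: K858W,R514G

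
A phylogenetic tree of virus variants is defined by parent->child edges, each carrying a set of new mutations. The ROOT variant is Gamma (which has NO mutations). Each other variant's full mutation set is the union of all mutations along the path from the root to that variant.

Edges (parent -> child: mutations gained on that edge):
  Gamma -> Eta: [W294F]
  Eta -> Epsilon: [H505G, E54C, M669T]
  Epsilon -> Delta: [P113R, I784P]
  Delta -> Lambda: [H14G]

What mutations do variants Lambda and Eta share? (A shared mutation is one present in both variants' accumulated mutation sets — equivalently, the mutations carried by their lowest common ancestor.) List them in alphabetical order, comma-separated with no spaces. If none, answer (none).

Answer: W294F

Derivation:
Accumulating mutations along path to Lambda:
  At Gamma: gained [] -> total []
  At Eta: gained ['W294F'] -> total ['W294F']
  At Epsilon: gained ['H505G', 'E54C', 'M669T'] -> total ['E54C', 'H505G', 'M669T', 'W294F']
  At Delta: gained ['P113R', 'I784P'] -> total ['E54C', 'H505G', 'I784P', 'M669T', 'P113R', 'W294F']
  At Lambda: gained ['H14G'] -> total ['E54C', 'H14G', 'H505G', 'I784P', 'M669T', 'P113R', 'W294F']
Mutations(Lambda) = ['E54C', 'H14G', 'H505G', 'I784P', 'M669T', 'P113R', 'W294F']
Accumulating mutations along path to Eta:
  At Gamma: gained [] -> total []
  At Eta: gained ['W294F'] -> total ['W294F']
Mutations(Eta) = ['W294F']
Intersection: ['E54C', 'H14G', 'H505G', 'I784P', 'M669T', 'P113R', 'W294F'] ∩ ['W294F'] = ['W294F']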